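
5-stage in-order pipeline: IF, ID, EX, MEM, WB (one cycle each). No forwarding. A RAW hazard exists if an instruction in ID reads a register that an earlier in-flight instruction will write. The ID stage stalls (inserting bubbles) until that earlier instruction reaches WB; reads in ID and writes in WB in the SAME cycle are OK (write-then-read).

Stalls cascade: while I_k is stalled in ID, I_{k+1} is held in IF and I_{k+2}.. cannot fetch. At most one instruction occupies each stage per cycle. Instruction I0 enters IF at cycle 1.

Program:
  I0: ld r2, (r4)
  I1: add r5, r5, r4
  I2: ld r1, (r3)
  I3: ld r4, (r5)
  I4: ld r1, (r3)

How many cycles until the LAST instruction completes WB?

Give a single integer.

I0 ld r2 <- r4: IF@1 ID@2 stall=0 (-) EX@3 MEM@4 WB@5
I1 add r5 <- r5,r4: IF@2 ID@3 stall=0 (-) EX@4 MEM@5 WB@6
I2 ld r1 <- r3: IF@3 ID@4 stall=0 (-) EX@5 MEM@6 WB@7
I3 ld r4 <- r5: IF@4 ID@5 stall=1 (RAW on I1.r5 (WB@6)) EX@7 MEM@8 WB@9
I4 ld r1 <- r3: IF@5 ID@7 stall=0 (-) EX@8 MEM@9 WB@10

Answer: 10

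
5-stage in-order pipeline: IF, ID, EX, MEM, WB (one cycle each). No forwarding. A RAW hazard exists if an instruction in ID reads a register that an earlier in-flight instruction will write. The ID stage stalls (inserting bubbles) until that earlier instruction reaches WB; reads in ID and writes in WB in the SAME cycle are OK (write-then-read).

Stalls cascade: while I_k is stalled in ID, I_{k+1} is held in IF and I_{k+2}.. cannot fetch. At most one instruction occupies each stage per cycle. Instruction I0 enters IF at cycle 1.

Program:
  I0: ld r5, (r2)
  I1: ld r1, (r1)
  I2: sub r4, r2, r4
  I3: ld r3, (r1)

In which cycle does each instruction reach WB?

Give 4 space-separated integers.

Answer: 5 6 7 9

Derivation:
I0 ld r5 <- r2: IF@1 ID@2 stall=0 (-) EX@3 MEM@4 WB@5
I1 ld r1 <- r1: IF@2 ID@3 stall=0 (-) EX@4 MEM@5 WB@6
I2 sub r4 <- r2,r4: IF@3 ID@4 stall=0 (-) EX@5 MEM@6 WB@7
I3 ld r3 <- r1: IF@4 ID@5 stall=1 (RAW on I1.r1 (WB@6)) EX@7 MEM@8 WB@9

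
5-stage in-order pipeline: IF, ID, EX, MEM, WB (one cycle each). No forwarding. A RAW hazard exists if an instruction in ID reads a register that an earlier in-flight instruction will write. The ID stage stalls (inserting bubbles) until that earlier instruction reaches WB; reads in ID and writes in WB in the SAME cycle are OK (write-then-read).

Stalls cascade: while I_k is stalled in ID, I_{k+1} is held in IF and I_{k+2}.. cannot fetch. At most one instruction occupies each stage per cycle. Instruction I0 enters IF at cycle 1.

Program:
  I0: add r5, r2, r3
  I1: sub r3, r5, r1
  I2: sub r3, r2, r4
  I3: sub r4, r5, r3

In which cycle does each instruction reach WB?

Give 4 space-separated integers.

Answer: 5 8 9 12

Derivation:
I0 add r5 <- r2,r3: IF@1 ID@2 stall=0 (-) EX@3 MEM@4 WB@5
I1 sub r3 <- r5,r1: IF@2 ID@3 stall=2 (RAW on I0.r5 (WB@5)) EX@6 MEM@7 WB@8
I2 sub r3 <- r2,r4: IF@3 ID@6 stall=0 (-) EX@7 MEM@8 WB@9
I3 sub r4 <- r5,r3: IF@6 ID@7 stall=2 (RAW on I2.r3 (WB@9)) EX@10 MEM@11 WB@12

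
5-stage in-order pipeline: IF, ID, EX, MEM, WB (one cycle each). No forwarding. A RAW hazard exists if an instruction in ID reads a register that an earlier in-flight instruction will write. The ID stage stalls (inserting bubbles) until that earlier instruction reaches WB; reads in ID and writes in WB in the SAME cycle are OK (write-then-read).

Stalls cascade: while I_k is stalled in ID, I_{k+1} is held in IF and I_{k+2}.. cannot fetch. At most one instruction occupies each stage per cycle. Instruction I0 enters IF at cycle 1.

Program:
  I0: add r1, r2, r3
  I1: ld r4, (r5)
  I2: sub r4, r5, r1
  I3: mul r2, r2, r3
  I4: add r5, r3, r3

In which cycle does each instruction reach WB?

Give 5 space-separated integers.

I0 add r1 <- r2,r3: IF@1 ID@2 stall=0 (-) EX@3 MEM@4 WB@5
I1 ld r4 <- r5: IF@2 ID@3 stall=0 (-) EX@4 MEM@5 WB@6
I2 sub r4 <- r5,r1: IF@3 ID@4 stall=1 (RAW on I0.r1 (WB@5)) EX@6 MEM@7 WB@8
I3 mul r2 <- r2,r3: IF@4 ID@6 stall=0 (-) EX@7 MEM@8 WB@9
I4 add r5 <- r3,r3: IF@6 ID@7 stall=0 (-) EX@8 MEM@9 WB@10

Answer: 5 6 8 9 10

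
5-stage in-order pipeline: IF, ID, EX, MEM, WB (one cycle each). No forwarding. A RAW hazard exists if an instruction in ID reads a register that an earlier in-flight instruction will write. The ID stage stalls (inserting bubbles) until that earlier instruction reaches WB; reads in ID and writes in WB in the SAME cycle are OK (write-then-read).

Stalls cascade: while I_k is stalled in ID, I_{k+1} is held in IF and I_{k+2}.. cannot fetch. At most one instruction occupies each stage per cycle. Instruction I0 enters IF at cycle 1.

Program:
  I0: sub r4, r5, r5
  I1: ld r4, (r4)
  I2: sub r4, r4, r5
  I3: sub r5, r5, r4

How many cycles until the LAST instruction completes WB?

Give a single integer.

Answer: 14

Derivation:
I0 sub r4 <- r5,r5: IF@1 ID@2 stall=0 (-) EX@3 MEM@4 WB@5
I1 ld r4 <- r4: IF@2 ID@3 stall=2 (RAW on I0.r4 (WB@5)) EX@6 MEM@7 WB@8
I2 sub r4 <- r4,r5: IF@3 ID@6 stall=2 (RAW on I1.r4 (WB@8)) EX@9 MEM@10 WB@11
I3 sub r5 <- r5,r4: IF@6 ID@9 stall=2 (RAW on I2.r4 (WB@11)) EX@12 MEM@13 WB@14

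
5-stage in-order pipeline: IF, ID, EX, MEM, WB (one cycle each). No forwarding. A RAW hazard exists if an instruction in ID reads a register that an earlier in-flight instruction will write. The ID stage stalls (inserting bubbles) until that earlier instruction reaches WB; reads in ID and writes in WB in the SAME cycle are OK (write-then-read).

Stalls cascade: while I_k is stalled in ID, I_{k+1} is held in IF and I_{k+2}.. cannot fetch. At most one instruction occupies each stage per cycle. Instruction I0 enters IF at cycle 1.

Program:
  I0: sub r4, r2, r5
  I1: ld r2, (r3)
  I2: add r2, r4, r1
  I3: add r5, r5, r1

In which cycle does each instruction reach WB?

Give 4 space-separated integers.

I0 sub r4 <- r2,r5: IF@1 ID@2 stall=0 (-) EX@3 MEM@4 WB@5
I1 ld r2 <- r3: IF@2 ID@3 stall=0 (-) EX@4 MEM@5 WB@6
I2 add r2 <- r4,r1: IF@3 ID@4 stall=1 (RAW on I0.r4 (WB@5)) EX@6 MEM@7 WB@8
I3 add r5 <- r5,r1: IF@4 ID@6 stall=0 (-) EX@7 MEM@8 WB@9

Answer: 5 6 8 9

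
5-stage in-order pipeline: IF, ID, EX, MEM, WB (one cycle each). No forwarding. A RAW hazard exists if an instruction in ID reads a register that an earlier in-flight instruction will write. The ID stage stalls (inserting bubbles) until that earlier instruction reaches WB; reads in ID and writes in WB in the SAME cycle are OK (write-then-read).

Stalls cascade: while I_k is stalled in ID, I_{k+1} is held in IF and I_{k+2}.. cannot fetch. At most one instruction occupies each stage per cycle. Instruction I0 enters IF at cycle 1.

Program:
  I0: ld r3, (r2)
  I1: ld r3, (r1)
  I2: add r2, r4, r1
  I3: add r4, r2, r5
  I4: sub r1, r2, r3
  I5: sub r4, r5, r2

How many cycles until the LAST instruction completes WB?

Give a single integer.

Answer: 12

Derivation:
I0 ld r3 <- r2: IF@1 ID@2 stall=0 (-) EX@3 MEM@4 WB@5
I1 ld r3 <- r1: IF@2 ID@3 stall=0 (-) EX@4 MEM@5 WB@6
I2 add r2 <- r4,r1: IF@3 ID@4 stall=0 (-) EX@5 MEM@6 WB@7
I3 add r4 <- r2,r5: IF@4 ID@5 stall=2 (RAW on I2.r2 (WB@7)) EX@8 MEM@9 WB@10
I4 sub r1 <- r2,r3: IF@5 ID@8 stall=0 (-) EX@9 MEM@10 WB@11
I5 sub r4 <- r5,r2: IF@8 ID@9 stall=0 (-) EX@10 MEM@11 WB@12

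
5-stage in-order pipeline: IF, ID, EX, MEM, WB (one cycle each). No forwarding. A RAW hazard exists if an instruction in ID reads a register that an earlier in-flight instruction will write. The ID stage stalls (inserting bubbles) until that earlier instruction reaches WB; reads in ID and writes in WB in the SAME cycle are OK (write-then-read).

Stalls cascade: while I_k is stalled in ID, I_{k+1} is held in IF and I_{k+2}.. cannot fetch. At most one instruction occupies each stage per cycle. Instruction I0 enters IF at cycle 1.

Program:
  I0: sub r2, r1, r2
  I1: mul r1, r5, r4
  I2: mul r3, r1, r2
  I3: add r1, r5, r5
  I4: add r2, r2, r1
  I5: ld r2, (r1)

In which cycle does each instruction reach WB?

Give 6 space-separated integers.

Answer: 5 6 9 10 13 14

Derivation:
I0 sub r2 <- r1,r2: IF@1 ID@2 stall=0 (-) EX@3 MEM@4 WB@5
I1 mul r1 <- r5,r4: IF@2 ID@3 stall=0 (-) EX@4 MEM@5 WB@6
I2 mul r3 <- r1,r2: IF@3 ID@4 stall=2 (RAW on I1.r1 (WB@6)) EX@7 MEM@8 WB@9
I3 add r1 <- r5,r5: IF@4 ID@7 stall=0 (-) EX@8 MEM@9 WB@10
I4 add r2 <- r2,r1: IF@7 ID@8 stall=2 (RAW on I3.r1 (WB@10)) EX@11 MEM@12 WB@13
I5 ld r2 <- r1: IF@8 ID@11 stall=0 (-) EX@12 MEM@13 WB@14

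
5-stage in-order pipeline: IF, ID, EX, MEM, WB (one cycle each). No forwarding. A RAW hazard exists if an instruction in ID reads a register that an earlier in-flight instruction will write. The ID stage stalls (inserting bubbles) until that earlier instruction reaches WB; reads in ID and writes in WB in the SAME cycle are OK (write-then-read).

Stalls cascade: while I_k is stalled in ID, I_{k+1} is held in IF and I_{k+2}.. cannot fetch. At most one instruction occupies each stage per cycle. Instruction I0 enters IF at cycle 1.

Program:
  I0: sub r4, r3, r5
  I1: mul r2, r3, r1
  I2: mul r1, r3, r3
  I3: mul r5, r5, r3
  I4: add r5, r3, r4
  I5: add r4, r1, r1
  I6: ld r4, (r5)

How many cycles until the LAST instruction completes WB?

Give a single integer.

I0 sub r4 <- r3,r5: IF@1 ID@2 stall=0 (-) EX@3 MEM@4 WB@5
I1 mul r2 <- r3,r1: IF@2 ID@3 stall=0 (-) EX@4 MEM@5 WB@6
I2 mul r1 <- r3,r3: IF@3 ID@4 stall=0 (-) EX@5 MEM@6 WB@7
I3 mul r5 <- r5,r3: IF@4 ID@5 stall=0 (-) EX@6 MEM@7 WB@8
I4 add r5 <- r3,r4: IF@5 ID@6 stall=0 (-) EX@7 MEM@8 WB@9
I5 add r4 <- r1,r1: IF@6 ID@7 stall=0 (-) EX@8 MEM@9 WB@10
I6 ld r4 <- r5: IF@7 ID@8 stall=1 (RAW on I4.r5 (WB@9)) EX@10 MEM@11 WB@12

Answer: 12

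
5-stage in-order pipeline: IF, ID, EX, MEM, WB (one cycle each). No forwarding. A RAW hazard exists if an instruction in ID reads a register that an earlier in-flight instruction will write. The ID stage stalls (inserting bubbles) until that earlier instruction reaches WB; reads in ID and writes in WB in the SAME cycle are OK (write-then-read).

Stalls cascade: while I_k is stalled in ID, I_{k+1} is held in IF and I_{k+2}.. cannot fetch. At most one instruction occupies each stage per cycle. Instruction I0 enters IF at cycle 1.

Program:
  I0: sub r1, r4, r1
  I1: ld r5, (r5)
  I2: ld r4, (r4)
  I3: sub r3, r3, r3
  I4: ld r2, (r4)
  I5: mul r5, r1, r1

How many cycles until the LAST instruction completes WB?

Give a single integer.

I0 sub r1 <- r4,r1: IF@1 ID@2 stall=0 (-) EX@3 MEM@4 WB@5
I1 ld r5 <- r5: IF@2 ID@3 stall=0 (-) EX@4 MEM@5 WB@6
I2 ld r4 <- r4: IF@3 ID@4 stall=0 (-) EX@5 MEM@6 WB@7
I3 sub r3 <- r3,r3: IF@4 ID@5 stall=0 (-) EX@6 MEM@7 WB@8
I4 ld r2 <- r4: IF@5 ID@6 stall=1 (RAW on I2.r4 (WB@7)) EX@8 MEM@9 WB@10
I5 mul r5 <- r1,r1: IF@6 ID@8 stall=0 (-) EX@9 MEM@10 WB@11

Answer: 11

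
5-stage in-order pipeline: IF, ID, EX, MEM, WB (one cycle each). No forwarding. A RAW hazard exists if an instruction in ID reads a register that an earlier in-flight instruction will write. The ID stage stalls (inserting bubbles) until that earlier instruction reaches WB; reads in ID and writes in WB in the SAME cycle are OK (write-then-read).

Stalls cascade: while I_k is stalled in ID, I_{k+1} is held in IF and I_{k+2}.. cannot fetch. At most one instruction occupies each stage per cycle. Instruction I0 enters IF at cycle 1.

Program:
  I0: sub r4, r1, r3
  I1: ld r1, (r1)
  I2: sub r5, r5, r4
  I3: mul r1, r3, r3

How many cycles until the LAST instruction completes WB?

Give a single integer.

I0 sub r4 <- r1,r3: IF@1 ID@2 stall=0 (-) EX@3 MEM@4 WB@5
I1 ld r1 <- r1: IF@2 ID@3 stall=0 (-) EX@4 MEM@5 WB@6
I2 sub r5 <- r5,r4: IF@3 ID@4 stall=1 (RAW on I0.r4 (WB@5)) EX@6 MEM@7 WB@8
I3 mul r1 <- r3,r3: IF@4 ID@6 stall=0 (-) EX@7 MEM@8 WB@9

Answer: 9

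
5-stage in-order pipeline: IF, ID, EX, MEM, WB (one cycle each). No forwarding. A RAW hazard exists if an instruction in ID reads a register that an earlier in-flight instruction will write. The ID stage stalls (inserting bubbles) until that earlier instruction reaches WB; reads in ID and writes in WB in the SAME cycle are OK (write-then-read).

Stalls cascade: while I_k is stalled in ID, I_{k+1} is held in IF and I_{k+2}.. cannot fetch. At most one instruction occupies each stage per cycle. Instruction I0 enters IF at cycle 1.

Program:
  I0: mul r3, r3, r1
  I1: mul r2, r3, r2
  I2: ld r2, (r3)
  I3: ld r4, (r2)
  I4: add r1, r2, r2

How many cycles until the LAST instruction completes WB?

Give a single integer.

I0 mul r3 <- r3,r1: IF@1 ID@2 stall=0 (-) EX@3 MEM@4 WB@5
I1 mul r2 <- r3,r2: IF@2 ID@3 stall=2 (RAW on I0.r3 (WB@5)) EX@6 MEM@7 WB@8
I2 ld r2 <- r3: IF@3 ID@6 stall=0 (-) EX@7 MEM@8 WB@9
I3 ld r4 <- r2: IF@6 ID@7 stall=2 (RAW on I2.r2 (WB@9)) EX@10 MEM@11 WB@12
I4 add r1 <- r2,r2: IF@7 ID@10 stall=0 (-) EX@11 MEM@12 WB@13

Answer: 13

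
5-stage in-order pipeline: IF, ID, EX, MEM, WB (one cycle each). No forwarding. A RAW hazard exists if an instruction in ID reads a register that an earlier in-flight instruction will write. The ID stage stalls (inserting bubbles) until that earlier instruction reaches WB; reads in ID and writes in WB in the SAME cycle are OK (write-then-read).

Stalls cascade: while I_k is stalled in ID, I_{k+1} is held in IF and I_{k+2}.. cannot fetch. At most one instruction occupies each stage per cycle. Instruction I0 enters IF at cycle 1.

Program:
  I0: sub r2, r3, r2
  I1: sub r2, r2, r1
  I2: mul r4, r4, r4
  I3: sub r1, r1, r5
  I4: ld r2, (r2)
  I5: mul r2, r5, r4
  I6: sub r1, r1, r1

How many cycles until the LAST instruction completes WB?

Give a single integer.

I0 sub r2 <- r3,r2: IF@1 ID@2 stall=0 (-) EX@3 MEM@4 WB@5
I1 sub r2 <- r2,r1: IF@2 ID@3 stall=2 (RAW on I0.r2 (WB@5)) EX@6 MEM@7 WB@8
I2 mul r4 <- r4,r4: IF@3 ID@6 stall=0 (-) EX@7 MEM@8 WB@9
I3 sub r1 <- r1,r5: IF@6 ID@7 stall=0 (-) EX@8 MEM@9 WB@10
I4 ld r2 <- r2: IF@7 ID@8 stall=0 (-) EX@9 MEM@10 WB@11
I5 mul r2 <- r5,r4: IF@8 ID@9 stall=0 (-) EX@10 MEM@11 WB@12
I6 sub r1 <- r1,r1: IF@9 ID@10 stall=0 (-) EX@11 MEM@12 WB@13

Answer: 13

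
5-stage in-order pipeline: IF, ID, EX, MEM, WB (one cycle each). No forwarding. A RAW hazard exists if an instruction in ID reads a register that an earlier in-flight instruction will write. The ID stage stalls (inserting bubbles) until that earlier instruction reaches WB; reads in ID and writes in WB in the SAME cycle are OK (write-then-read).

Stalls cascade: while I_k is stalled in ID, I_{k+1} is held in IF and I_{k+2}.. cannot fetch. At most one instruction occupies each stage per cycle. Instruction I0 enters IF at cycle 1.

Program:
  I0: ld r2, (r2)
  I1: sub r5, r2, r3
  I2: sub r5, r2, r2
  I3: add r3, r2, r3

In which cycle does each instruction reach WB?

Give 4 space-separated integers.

Answer: 5 8 9 10

Derivation:
I0 ld r2 <- r2: IF@1 ID@2 stall=0 (-) EX@3 MEM@4 WB@5
I1 sub r5 <- r2,r3: IF@2 ID@3 stall=2 (RAW on I0.r2 (WB@5)) EX@6 MEM@7 WB@8
I2 sub r5 <- r2,r2: IF@3 ID@6 stall=0 (-) EX@7 MEM@8 WB@9
I3 add r3 <- r2,r3: IF@6 ID@7 stall=0 (-) EX@8 MEM@9 WB@10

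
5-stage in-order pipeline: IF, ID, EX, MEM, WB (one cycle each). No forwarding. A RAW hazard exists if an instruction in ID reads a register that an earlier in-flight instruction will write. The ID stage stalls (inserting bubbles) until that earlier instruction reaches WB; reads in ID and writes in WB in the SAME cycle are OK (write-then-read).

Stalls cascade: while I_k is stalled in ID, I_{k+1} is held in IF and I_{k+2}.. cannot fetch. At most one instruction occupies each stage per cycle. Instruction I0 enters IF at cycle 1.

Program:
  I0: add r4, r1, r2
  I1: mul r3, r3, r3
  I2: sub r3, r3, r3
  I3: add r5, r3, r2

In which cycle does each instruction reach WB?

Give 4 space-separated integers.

Answer: 5 6 9 12

Derivation:
I0 add r4 <- r1,r2: IF@1 ID@2 stall=0 (-) EX@3 MEM@4 WB@5
I1 mul r3 <- r3,r3: IF@2 ID@3 stall=0 (-) EX@4 MEM@5 WB@6
I2 sub r3 <- r3,r3: IF@3 ID@4 stall=2 (RAW on I1.r3 (WB@6)) EX@7 MEM@8 WB@9
I3 add r5 <- r3,r2: IF@4 ID@7 stall=2 (RAW on I2.r3 (WB@9)) EX@10 MEM@11 WB@12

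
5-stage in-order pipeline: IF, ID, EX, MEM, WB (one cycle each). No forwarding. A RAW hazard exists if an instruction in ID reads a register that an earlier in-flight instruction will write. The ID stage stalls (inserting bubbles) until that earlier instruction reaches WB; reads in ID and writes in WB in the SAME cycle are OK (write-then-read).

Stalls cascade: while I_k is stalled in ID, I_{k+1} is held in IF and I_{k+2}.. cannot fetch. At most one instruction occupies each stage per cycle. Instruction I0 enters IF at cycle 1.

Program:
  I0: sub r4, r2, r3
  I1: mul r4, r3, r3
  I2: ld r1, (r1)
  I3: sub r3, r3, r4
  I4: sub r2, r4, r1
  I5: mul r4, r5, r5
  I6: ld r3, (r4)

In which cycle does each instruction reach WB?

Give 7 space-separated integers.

I0 sub r4 <- r2,r3: IF@1 ID@2 stall=0 (-) EX@3 MEM@4 WB@5
I1 mul r4 <- r3,r3: IF@2 ID@3 stall=0 (-) EX@4 MEM@5 WB@6
I2 ld r1 <- r1: IF@3 ID@4 stall=0 (-) EX@5 MEM@6 WB@7
I3 sub r3 <- r3,r4: IF@4 ID@5 stall=1 (RAW on I1.r4 (WB@6)) EX@7 MEM@8 WB@9
I4 sub r2 <- r4,r1: IF@5 ID@7 stall=0 (-) EX@8 MEM@9 WB@10
I5 mul r4 <- r5,r5: IF@7 ID@8 stall=0 (-) EX@9 MEM@10 WB@11
I6 ld r3 <- r4: IF@8 ID@9 stall=2 (RAW on I5.r4 (WB@11)) EX@12 MEM@13 WB@14

Answer: 5 6 7 9 10 11 14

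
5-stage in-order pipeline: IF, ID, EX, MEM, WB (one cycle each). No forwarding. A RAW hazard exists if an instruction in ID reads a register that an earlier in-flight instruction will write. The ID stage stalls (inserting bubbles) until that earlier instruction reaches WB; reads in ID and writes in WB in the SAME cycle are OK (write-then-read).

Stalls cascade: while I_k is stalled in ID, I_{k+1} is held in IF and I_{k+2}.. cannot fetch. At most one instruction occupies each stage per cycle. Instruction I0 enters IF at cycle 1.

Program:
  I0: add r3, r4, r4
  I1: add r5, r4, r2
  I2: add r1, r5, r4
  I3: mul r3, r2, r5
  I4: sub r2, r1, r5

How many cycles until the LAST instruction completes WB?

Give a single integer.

Answer: 12

Derivation:
I0 add r3 <- r4,r4: IF@1 ID@2 stall=0 (-) EX@3 MEM@4 WB@5
I1 add r5 <- r4,r2: IF@2 ID@3 stall=0 (-) EX@4 MEM@5 WB@6
I2 add r1 <- r5,r4: IF@3 ID@4 stall=2 (RAW on I1.r5 (WB@6)) EX@7 MEM@8 WB@9
I3 mul r3 <- r2,r5: IF@4 ID@7 stall=0 (-) EX@8 MEM@9 WB@10
I4 sub r2 <- r1,r5: IF@7 ID@8 stall=1 (RAW on I2.r1 (WB@9)) EX@10 MEM@11 WB@12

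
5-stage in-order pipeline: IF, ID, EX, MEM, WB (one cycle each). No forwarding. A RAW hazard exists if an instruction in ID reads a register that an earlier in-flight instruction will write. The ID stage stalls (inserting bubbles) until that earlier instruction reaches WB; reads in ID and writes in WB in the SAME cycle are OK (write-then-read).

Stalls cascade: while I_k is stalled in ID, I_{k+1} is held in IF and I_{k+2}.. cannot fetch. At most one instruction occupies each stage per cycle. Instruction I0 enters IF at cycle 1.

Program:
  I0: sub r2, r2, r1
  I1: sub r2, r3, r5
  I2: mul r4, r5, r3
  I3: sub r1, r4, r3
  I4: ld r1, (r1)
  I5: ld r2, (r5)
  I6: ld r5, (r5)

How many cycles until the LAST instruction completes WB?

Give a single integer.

Answer: 15

Derivation:
I0 sub r2 <- r2,r1: IF@1 ID@2 stall=0 (-) EX@3 MEM@4 WB@5
I1 sub r2 <- r3,r5: IF@2 ID@3 stall=0 (-) EX@4 MEM@5 WB@6
I2 mul r4 <- r5,r3: IF@3 ID@4 stall=0 (-) EX@5 MEM@6 WB@7
I3 sub r1 <- r4,r3: IF@4 ID@5 stall=2 (RAW on I2.r4 (WB@7)) EX@8 MEM@9 WB@10
I4 ld r1 <- r1: IF@5 ID@8 stall=2 (RAW on I3.r1 (WB@10)) EX@11 MEM@12 WB@13
I5 ld r2 <- r5: IF@8 ID@11 stall=0 (-) EX@12 MEM@13 WB@14
I6 ld r5 <- r5: IF@11 ID@12 stall=0 (-) EX@13 MEM@14 WB@15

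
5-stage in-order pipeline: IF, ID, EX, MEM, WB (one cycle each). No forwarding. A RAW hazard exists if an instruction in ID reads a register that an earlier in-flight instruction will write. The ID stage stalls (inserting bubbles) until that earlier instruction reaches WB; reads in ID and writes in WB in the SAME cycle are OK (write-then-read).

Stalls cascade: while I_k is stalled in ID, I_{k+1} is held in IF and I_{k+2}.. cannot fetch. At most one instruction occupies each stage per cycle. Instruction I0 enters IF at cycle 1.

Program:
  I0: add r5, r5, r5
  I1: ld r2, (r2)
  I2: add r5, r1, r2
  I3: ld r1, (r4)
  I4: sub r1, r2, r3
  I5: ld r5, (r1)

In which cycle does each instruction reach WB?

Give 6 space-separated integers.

Answer: 5 6 9 10 11 14

Derivation:
I0 add r5 <- r5,r5: IF@1 ID@2 stall=0 (-) EX@3 MEM@4 WB@5
I1 ld r2 <- r2: IF@2 ID@3 stall=0 (-) EX@4 MEM@5 WB@6
I2 add r5 <- r1,r2: IF@3 ID@4 stall=2 (RAW on I1.r2 (WB@6)) EX@7 MEM@8 WB@9
I3 ld r1 <- r4: IF@4 ID@7 stall=0 (-) EX@8 MEM@9 WB@10
I4 sub r1 <- r2,r3: IF@7 ID@8 stall=0 (-) EX@9 MEM@10 WB@11
I5 ld r5 <- r1: IF@8 ID@9 stall=2 (RAW on I4.r1 (WB@11)) EX@12 MEM@13 WB@14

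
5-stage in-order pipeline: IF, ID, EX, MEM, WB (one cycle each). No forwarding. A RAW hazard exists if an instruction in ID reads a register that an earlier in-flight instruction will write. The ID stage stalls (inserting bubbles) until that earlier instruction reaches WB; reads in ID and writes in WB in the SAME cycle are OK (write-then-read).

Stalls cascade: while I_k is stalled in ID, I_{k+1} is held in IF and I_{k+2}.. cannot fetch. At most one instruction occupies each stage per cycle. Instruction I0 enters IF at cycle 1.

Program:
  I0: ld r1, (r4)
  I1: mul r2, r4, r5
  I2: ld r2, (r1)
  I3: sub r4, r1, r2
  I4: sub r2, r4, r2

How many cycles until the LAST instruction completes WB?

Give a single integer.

I0 ld r1 <- r4: IF@1 ID@2 stall=0 (-) EX@3 MEM@4 WB@5
I1 mul r2 <- r4,r5: IF@2 ID@3 stall=0 (-) EX@4 MEM@5 WB@6
I2 ld r2 <- r1: IF@3 ID@4 stall=1 (RAW on I0.r1 (WB@5)) EX@6 MEM@7 WB@8
I3 sub r4 <- r1,r2: IF@4 ID@6 stall=2 (RAW on I2.r2 (WB@8)) EX@9 MEM@10 WB@11
I4 sub r2 <- r4,r2: IF@6 ID@9 stall=2 (RAW on I3.r4 (WB@11)) EX@12 MEM@13 WB@14

Answer: 14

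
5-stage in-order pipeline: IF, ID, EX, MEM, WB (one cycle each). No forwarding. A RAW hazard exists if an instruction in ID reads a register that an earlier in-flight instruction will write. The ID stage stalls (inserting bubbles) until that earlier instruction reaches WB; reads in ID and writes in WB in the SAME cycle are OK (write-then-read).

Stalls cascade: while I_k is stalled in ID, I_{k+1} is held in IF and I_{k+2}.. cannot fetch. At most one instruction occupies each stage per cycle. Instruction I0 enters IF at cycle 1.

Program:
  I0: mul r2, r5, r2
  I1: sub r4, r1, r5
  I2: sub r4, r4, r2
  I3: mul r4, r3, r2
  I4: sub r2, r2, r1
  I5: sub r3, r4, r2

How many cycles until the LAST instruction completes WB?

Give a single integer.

Answer: 14

Derivation:
I0 mul r2 <- r5,r2: IF@1 ID@2 stall=0 (-) EX@3 MEM@4 WB@5
I1 sub r4 <- r1,r5: IF@2 ID@3 stall=0 (-) EX@4 MEM@5 WB@6
I2 sub r4 <- r4,r2: IF@3 ID@4 stall=2 (RAW on I1.r4 (WB@6)) EX@7 MEM@8 WB@9
I3 mul r4 <- r3,r2: IF@4 ID@7 stall=0 (-) EX@8 MEM@9 WB@10
I4 sub r2 <- r2,r1: IF@7 ID@8 stall=0 (-) EX@9 MEM@10 WB@11
I5 sub r3 <- r4,r2: IF@8 ID@9 stall=2 (RAW on I4.r2 (WB@11)) EX@12 MEM@13 WB@14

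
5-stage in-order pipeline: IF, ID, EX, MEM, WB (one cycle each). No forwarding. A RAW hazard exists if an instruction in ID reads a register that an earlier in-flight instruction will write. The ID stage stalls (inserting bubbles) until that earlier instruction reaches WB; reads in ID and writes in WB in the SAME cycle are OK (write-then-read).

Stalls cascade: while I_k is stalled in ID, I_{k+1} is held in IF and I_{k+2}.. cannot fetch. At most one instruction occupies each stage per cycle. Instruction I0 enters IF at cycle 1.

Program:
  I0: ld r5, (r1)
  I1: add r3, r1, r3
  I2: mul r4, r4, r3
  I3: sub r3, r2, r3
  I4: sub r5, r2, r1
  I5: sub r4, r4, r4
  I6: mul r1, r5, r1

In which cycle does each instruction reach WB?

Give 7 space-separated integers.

I0 ld r5 <- r1: IF@1 ID@2 stall=0 (-) EX@3 MEM@4 WB@5
I1 add r3 <- r1,r3: IF@2 ID@3 stall=0 (-) EX@4 MEM@5 WB@6
I2 mul r4 <- r4,r3: IF@3 ID@4 stall=2 (RAW on I1.r3 (WB@6)) EX@7 MEM@8 WB@9
I3 sub r3 <- r2,r3: IF@4 ID@7 stall=0 (-) EX@8 MEM@9 WB@10
I4 sub r5 <- r2,r1: IF@7 ID@8 stall=0 (-) EX@9 MEM@10 WB@11
I5 sub r4 <- r4,r4: IF@8 ID@9 stall=0 (-) EX@10 MEM@11 WB@12
I6 mul r1 <- r5,r1: IF@9 ID@10 stall=1 (RAW on I4.r5 (WB@11)) EX@12 MEM@13 WB@14

Answer: 5 6 9 10 11 12 14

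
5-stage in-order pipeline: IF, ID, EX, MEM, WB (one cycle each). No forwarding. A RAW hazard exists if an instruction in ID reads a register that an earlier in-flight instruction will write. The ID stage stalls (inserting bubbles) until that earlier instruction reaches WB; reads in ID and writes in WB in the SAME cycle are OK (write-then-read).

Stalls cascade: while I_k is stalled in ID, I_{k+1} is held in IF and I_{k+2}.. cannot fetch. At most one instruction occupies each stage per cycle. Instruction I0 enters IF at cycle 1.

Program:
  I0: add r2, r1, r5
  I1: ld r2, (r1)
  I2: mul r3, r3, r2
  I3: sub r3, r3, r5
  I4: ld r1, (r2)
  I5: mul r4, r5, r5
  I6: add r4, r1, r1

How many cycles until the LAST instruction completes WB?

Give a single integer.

Answer: 16

Derivation:
I0 add r2 <- r1,r5: IF@1 ID@2 stall=0 (-) EX@3 MEM@4 WB@5
I1 ld r2 <- r1: IF@2 ID@3 stall=0 (-) EX@4 MEM@5 WB@6
I2 mul r3 <- r3,r2: IF@3 ID@4 stall=2 (RAW on I1.r2 (WB@6)) EX@7 MEM@8 WB@9
I3 sub r3 <- r3,r5: IF@4 ID@7 stall=2 (RAW on I2.r3 (WB@9)) EX@10 MEM@11 WB@12
I4 ld r1 <- r2: IF@7 ID@10 stall=0 (-) EX@11 MEM@12 WB@13
I5 mul r4 <- r5,r5: IF@10 ID@11 stall=0 (-) EX@12 MEM@13 WB@14
I6 add r4 <- r1,r1: IF@11 ID@12 stall=1 (RAW on I4.r1 (WB@13)) EX@14 MEM@15 WB@16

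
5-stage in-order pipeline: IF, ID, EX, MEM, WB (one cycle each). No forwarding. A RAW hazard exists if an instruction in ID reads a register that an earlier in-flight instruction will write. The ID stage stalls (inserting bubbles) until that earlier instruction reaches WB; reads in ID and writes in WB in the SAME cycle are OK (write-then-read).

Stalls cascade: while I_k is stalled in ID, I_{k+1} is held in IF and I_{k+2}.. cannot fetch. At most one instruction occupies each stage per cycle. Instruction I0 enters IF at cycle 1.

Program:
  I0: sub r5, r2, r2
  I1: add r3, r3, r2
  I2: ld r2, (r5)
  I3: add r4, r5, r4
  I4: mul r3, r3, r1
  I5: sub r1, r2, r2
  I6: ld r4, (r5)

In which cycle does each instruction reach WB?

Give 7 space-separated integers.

Answer: 5 6 8 9 10 11 12

Derivation:
I0 sub r5 <- r2,r2: IF@1 ID@2 stall=0 (-) EX@3 MEM@4 WB@5
I1 add r3 <- r3,r2: IF@2 ID@3 stall=0 (-) EX@4 MEM@5 WB@6
I2 ld r2 <- r5: IF@3 ID@4 stall=1 (RAW on I0.r5 (WB@5)) EX@6 MEM@7 WB@8
I3 add r4 <- r5,r4: IF@4 ID@6 stall=0 (-) EX@7 MEM@8 WB@9
I4 mul r3 <- r3,r1: IF@6 ID@7 stall=0 (-) EX@8 MEM@9 WB@10
I5 sub r1 <- r2,r2: IF@7 ID@8 stall=0 (-) EX@9 MEM@10 WB@11
I6 ld r4 <- r5: IF@8 ID@9 stall=0 (-) EX@10 MEM@11 WB@12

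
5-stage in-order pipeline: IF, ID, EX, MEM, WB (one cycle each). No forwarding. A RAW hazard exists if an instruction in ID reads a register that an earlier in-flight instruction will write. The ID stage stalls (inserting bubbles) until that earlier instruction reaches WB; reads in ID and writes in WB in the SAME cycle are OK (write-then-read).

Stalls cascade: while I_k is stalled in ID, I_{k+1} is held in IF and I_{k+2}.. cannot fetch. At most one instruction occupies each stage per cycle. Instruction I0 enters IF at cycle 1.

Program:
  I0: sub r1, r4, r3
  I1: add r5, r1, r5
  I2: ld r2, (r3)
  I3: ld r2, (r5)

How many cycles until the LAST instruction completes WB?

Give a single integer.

I0 sub r1 <- r4,r3: IF@1 ID@2 stall=0 (-) EX@3 MEM@4 WB@5
I1 add r5 <- r1,r5: IF@2 ID@3 stall=2 (RAW on I0.r1 (WB@5)) EX@6 MEM@7 WB@8
I2 ld r2 <- r3: IF@3 ID@6 stall=0 (-) EX@7 MEM@8 WB@9
I3 ld r2 <- r5: IF@6 ID@7 stall=1 (RAW on I1.r5 (WB@8)) EX@9 MEM@10 WB@11

Answer: 11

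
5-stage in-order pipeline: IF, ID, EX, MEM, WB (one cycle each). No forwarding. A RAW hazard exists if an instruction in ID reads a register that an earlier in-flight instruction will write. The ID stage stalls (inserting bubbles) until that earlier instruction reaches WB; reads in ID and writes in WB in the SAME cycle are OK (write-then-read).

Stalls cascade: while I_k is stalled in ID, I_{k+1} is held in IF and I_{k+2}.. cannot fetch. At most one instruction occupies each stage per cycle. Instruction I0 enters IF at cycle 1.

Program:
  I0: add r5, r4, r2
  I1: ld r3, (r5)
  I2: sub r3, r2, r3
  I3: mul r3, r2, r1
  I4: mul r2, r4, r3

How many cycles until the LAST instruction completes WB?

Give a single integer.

I0 add r5 <- r4,r2: IF@1 ID@2 stall=0 (-) EX@3 MEM@4 WB@5
I1 ld r3 <- r5: IF@2 ID@3 stall=2 (RAW on I0.r5 (WB@5)) EX@6 MEM@7 WB@8
I2 sub r3 <- r2,r3: IF@3 ID@6 stall=2 (RAW on I1.r3 (WB@8)) EX@9 MEM@10 WB@11
I3 mul r3 <- r2,r1: IF@6 ID@9 stall=0 (-) EX@10 MEM@11 WB@12
I4 mul r2 <- r4,r3: IF@9 ID@10 stall=2 (RAW on I3.r3 (WB@12)) EX@13 MEM@14 WB@15

Answer: 15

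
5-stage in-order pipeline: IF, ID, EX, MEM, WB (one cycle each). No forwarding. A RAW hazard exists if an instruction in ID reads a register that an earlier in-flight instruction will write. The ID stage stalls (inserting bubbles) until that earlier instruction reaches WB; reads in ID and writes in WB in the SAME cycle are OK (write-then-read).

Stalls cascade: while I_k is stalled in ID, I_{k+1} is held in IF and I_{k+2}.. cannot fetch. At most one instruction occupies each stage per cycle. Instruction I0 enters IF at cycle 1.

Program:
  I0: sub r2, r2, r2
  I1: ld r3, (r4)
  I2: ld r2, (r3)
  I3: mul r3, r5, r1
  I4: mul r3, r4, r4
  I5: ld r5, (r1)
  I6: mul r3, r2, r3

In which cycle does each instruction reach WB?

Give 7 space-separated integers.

Answer: 5 6 9 10 11 12 14

Derivation:
I0 sub r2 <- r2,r2: IF@1 ID@2 stall=0 (-) EX@3 MEM@4 WB@5
I1 ld r3 <- r4: IF@2 ID@3 stall=0 (-) EX@4 MEM@5 WB@6
I2 ld r2 <- r3: IF@3 ID@4 stall=2 (RAW on I1.r3 (WB@6)) EX@7 MEM@8 WB@9
I3 mul r3 <- r5,r1: IF@4 ID@7 stall=0 (-) EX@8 MEM@9 WB@10
I4 mul r3 <- r4,r4: IF@7 ID@8 stall=0 (-) EX@9 MEM@10 WB@11
I5 ld r5 <- r1: IF@8 ID@9 stall=0 (-) EX@10 MEM@11 WB@12
I6 mul r3 <- r2,r3: IF@9 ID@10 stall=1 (RAW on I4.r3 (WB@11)) EX@12 MEM@13 WB@14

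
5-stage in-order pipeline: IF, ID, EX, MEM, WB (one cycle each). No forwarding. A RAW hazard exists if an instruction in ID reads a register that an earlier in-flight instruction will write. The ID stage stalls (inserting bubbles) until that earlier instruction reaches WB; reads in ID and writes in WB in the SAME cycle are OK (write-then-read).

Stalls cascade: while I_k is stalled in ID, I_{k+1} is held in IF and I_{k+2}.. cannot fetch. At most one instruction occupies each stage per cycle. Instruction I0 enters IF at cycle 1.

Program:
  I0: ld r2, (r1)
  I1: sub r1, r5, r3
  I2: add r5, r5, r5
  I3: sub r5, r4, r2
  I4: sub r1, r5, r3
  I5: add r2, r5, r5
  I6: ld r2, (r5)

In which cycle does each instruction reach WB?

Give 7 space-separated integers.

I0 ld r2 <- r1: IF@1 ID@2 stall=0 (-) EX@3 MEM@4 WB@5
I1 sub r1 <- r5,r3: IF@2 ID@3 stall=0 (-) EX@4 MEM@5 WB@6
I2 add r5 <- r5,r5: IF@3 ID@4 stall=0 (-) EX@5 MEM@6 WB@7
I3 sub r5 <- r4,r2: IF@4 ID@5 stall=0 (-) EX@6 MEM@7 WB@8
I4 sub r1 <- r5,r3: IF@5 ID@6 stall=2 (RAW on I3.r5 (WB@8)) EX@9 MEM@10 WB@11
I5 add r2 <- r5,r5: IF@6 ID@9 stall=0 (-) EX@10 MEM@11 WB@12
I6 ld r2 <- r5: IF@9 ID@10 stall=0 (-) EX@11 MEM@12 WB@13

Answer: 5 6 7 8 11 12 13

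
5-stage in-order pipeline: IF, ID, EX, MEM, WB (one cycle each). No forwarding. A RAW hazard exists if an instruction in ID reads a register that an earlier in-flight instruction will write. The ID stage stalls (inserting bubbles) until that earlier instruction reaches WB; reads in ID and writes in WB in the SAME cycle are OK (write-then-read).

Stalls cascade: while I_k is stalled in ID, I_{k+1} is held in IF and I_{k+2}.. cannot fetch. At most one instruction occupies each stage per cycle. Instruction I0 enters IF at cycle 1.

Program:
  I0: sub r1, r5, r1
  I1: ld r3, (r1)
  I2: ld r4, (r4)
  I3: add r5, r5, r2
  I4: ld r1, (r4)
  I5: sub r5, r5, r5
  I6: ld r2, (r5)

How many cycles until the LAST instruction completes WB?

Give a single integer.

I0 sub r1 <- r5,r1: IF@1 ID@2 stall=0 (-) EX@3 MEM@4 WB@5
I1 ld r3 <- r1: IF@2 ID@3 stall=2 (RAW on I0.r1 (WB@5)) EX@6 MEM@7 WB@8
I2 ld r4 <- r4: IF@3 ID@6 stall=0 (-) EX@7 MEM@8 WB@9
I3 add r5 <- r5,r2: IF@6 ID@7 stall=0 (-) EX@8 MEM@9 WB@10
I4 ld r1 <- r4: IF@7 ID@8 stall=1 (RAW on I2.r4 (WB@9)) EX@10 MEM@11 WB@12
I5 sub r5 <- r5,r5: IF@8 ID@10 stall=0 (-) EX@11 MEM@12 WB@13
I6 ld r2 <- r5: IF@10 ID@11 stall=2 (RAW on I5.r5 (WB@13)) EX@14 MEM@15 WB@16

Answer: 16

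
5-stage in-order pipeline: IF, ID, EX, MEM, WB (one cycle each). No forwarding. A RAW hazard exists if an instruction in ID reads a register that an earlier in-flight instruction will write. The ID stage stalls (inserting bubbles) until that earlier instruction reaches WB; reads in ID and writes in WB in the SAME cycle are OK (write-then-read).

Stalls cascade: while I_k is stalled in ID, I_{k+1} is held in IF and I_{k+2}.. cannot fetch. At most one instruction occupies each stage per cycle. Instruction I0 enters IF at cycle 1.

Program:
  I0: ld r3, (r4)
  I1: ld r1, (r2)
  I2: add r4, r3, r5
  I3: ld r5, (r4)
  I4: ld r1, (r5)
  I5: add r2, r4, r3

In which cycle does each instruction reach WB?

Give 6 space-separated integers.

I0 ld r3 <- r4: IF@1 ID@2 stall=0 (-) EX@3 MEM@4 WB@5
I1 ld r1 <- r2: IF@2 ID@3 stall=0 (-) EX@4 MEM@5 WB@6
I2 add r4 <- r3,r5: IF@3 ID@4 stall=1 (RAW on I0.r3 (WB@5)) EX@6 MEM@7 WB@8
I3 ld r5 <- r4: IF@4 ID@6 stall=2 (RAW on I2.r4 (WB@8)) EX@9 MEM@10 WB@11
I4 ld r1 <- r5: IF@6 ID@9 stall=2 (RAW on I3.r5 (WB@11)) EX@12 MEM@13 WB@14
I5 add r2 <- r4,r3: IF@9 ID@12 stall=0 (-) EX@13 MEM@14 WB@15

Answer: 5 6 8 11 14 15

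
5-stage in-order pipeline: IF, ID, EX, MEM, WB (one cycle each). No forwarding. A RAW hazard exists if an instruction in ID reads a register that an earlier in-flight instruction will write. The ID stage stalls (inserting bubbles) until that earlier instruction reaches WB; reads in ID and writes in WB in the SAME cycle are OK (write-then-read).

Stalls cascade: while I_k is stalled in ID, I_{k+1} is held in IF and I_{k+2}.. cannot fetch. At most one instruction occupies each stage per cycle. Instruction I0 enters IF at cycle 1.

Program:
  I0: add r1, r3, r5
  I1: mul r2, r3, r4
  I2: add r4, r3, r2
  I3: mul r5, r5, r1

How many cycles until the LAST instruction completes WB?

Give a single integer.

I0 add r1 <- r3,r5: IF@1 ID@2 stall=0 (-) EX@3 MEM@4 WB@5
I1 mul r2 <- r3,r4: IF@2 ID@3 stall=0 (-) EX@4 MEM@5 WB@6
I2 add r4 <- r3,r2: IF@3 ID@4 stall=2 (RAW on I1.r2 (WB@6)) EX@7 MEM@8 WB@9
I3 mul r5 <- r5,r1: IF@4 ID@7 stall=0 (-) EX@8 MEM@9 WB@10

Answer: 10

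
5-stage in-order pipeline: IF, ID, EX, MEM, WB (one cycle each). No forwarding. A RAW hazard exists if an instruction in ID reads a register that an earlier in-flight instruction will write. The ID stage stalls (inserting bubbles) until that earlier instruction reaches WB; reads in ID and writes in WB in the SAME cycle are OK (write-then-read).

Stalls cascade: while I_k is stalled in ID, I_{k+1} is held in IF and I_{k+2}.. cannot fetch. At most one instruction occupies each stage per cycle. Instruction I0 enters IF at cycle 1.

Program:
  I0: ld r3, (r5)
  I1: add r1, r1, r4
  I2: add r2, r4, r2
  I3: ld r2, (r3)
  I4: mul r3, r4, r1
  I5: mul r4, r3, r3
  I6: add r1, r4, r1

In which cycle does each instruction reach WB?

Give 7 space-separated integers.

I0 ld r3 <- r5: IF@1 ID@2 stall=0 (-) EX@3 MEM@4 WB@5
I1 add r1 <- r1,r4: IF@2 ID@3 stall=0 (-) EX@4 MEM@5 WB@6
I2 add r2 <- r4,r2: IF@3 ID@4 stall=0 (-) EX@5 MEM@6 WB@7
I3 ld r2 <- r3: IF@4 ID@5 stall=0 (-) EX@6 MEM@7 WB@8
I4 mul r3 <- r4,r1: IF@5 ID@6 stall=0 (-) EX@7 MEM@8 WB@9
I5 mul r4 <- r3,r3: IF@6 ID@7 stall=2 (RAW on I4.r3 (WB@9)) EX@10 MEM@11 WB@12
I6 add r1 <- r4,r1: IF@7 ID@10 stall=2 (RAW on I5.r4 (WB@12)) EX@13 MEM@14 WB@15

Answer: 5 6 7 8 9 12 15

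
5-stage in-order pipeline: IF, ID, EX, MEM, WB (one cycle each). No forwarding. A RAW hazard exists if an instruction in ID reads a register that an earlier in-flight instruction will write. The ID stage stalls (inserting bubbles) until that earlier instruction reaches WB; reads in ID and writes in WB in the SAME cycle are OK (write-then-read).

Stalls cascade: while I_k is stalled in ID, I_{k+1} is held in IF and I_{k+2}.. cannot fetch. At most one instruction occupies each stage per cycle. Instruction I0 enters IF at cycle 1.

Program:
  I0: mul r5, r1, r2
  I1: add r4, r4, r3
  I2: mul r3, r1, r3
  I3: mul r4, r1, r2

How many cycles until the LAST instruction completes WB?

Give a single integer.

Answer: 8

Derivation:
I0 mul r5 <- r1,r2: IF@1 ID@2 stall=0 (-) EX@3 MEM@4 WB@5
I1 add r4 <- r4,r3: IF@2 ID@3 stall=0 (-) EX@4 MEM@5 WB@6
I2 mul r3 <- r1,r3: IF@3 ID@4 stall=0 (-) EX@5 MEM@6 WB@7
I3 mul r4 <- r1,r2: IF@4 ID@5 stall=0 (-) EX@6 MEM@7 WB@8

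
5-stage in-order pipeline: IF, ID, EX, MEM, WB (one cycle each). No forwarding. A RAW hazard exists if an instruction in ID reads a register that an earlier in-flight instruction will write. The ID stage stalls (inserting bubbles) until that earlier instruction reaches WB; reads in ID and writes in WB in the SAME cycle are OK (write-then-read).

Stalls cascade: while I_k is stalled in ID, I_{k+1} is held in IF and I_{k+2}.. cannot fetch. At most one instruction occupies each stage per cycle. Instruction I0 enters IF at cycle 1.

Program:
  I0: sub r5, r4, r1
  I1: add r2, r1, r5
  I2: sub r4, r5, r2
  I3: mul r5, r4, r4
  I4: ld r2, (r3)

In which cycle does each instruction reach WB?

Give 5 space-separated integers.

Answer: 5 8 11 14 15

Derivation:
I0 sub r5 <- r4,r1: IF@1 ID@2 stall=0 (-) EX@3 MEM@4 WB@5
I1 add r2 <- r1,r5: IF@2 ID@3 stall=2 (RAW on I0.r5 (WB@5)) EX@6 MEM@7 WB@8
I2 sub r4 <- r5,r2: IF@3 ID@6 stall=2 (RAW on I1.r2 (WB@8)) EX@9 MEM@10 WB@11
I3 mul r5 <- r4,r4: IF@6 ID@9 stall=2 (RAW on I2.r4 (WB@11)) EX@12 MEM@13 WB@14
I4 ld r2 <- r3: IF@9 ID@12 stall=0 (-) EX@13 MEM@14 WB@15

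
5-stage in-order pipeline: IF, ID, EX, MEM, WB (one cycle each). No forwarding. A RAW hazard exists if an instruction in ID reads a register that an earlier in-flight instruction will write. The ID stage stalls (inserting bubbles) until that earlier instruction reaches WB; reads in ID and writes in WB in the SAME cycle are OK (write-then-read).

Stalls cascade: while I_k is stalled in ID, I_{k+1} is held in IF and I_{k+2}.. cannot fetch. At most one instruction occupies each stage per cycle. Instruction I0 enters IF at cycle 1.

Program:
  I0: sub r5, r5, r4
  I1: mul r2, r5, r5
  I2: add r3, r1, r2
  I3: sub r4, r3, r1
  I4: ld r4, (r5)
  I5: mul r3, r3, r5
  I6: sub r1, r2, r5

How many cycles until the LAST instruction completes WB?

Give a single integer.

Answer: 17

Derivation:
I0 sub r5 <- r5,r4: IF@1 ID@2 stall=0 (-) EX@3 MEM@4 WB@5
I1 mul r2 <- r5,r5: IF@2 ID@3 stall=2 (RAW on I0.r5 (WB@5)) EX@6 MEM@7 WB@8
I2 add r3 <- r1,r2: IF@3 ID@6 stall=2 (RAW on I1.r2 (WB@8)) EX@9 MEM@10 WB@11
I3 sub r4 <- r3,r1: IF@6 ID@9 stall=2 (RAW on I2.r3 (WB@11)) EX@12 MEM@13 WB@14
I4 ld r4 <- r5: IF@9 ID@12 stall=0 (-) EX@13 MEM@14 WB@15
I5 mul r3 <- r3,r5: IF@12 ID@13 stall=0 (-) EX@14 MEM@15 WB@16
I6 sub r1 <- r2,r5: IF@13 ID@14 stall=0 (-) EX@15 MEM@16 WB@17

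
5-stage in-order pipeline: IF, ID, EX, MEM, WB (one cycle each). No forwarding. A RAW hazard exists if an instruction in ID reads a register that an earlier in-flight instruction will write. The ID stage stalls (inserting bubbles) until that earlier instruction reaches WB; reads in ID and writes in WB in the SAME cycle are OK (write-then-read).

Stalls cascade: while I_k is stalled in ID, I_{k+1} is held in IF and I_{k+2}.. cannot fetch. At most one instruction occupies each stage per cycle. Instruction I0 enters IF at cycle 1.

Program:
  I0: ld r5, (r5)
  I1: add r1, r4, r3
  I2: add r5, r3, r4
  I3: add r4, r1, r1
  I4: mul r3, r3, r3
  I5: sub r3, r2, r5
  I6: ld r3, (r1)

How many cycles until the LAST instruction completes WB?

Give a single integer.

I0 ld r5 <- r5: IF@1 ID@2 stall=0 (-) EX@3 MEM@4 WB@5
I1 add r1 <- r4,r3: IF@2 ID@3 stall=0 (-) EX@4 MEM@5 WB@6
I2 add r5 <- r3,r4: IF@3 ID@4 stall=0 (-) EX@5 MEM@6 WB@7
I3 add r4 <- r1,r1: IF@4 ID@5 stall=1 (RAW on I1.r1 (WB@6)) EX@7 MEM@8 WB@9
I4 mul r3 <- r3,r3: IF@5 ID@7 stall=0 (-) EX@8 MEM@9 WB@10
I5 sub r3 <- r2,r5: IF@7 ID@8 stall=0 (-) EX@9 MEM@10 WB@11
I6 ld r3 <- r1: IF@8 ID@9 stall=0 (-) EX@10 MEM@11 WB@12

Answer: 12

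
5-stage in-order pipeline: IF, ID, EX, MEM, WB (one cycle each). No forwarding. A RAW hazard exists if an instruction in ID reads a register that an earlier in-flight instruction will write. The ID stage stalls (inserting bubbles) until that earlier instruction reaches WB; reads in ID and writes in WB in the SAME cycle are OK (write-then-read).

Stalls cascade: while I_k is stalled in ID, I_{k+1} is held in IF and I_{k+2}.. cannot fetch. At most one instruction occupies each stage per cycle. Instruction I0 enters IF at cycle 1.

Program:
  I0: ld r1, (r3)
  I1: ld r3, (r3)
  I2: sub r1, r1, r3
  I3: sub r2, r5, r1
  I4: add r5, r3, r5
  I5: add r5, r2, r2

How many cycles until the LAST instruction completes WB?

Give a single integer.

Answer: 15

Derivation:
I0 ld r1 <- r3: IF@1 ID@2 stall=0 (-) EX@3 MEM@4 WB@5
I1 ld r3 <- r3: IF@2 ID@3 stall=0 (-) EX@4 MEM@5 WB@6
I2 sub r1 <- r1,r3: IF@3 ID@4 stall=2 (RAW on I1.r3 (WB@6)) EX@7 MEM@8 WB@9
I3 sub r2 <- r5,r1: IF@4 ID@7 stall=2 (RAW on I2.r1 (WB@9)) EX@10 MEM@11 WB@12
I4 add r5 <- r3,r5: IF@7 ID@10 stall=0 (-) EX@11 MEM@12 WB@13
I5 add r5 <- r2,r2: IF@10 ID@11 stall=1 (RAW on I3.r2 (WB@12)) EX@13 MEM@14 WB@15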